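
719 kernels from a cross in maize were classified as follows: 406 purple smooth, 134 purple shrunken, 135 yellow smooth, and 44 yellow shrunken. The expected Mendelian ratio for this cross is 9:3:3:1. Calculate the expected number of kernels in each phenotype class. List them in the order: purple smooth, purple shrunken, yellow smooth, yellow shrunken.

404.4375, 134.8125, 134.8125, 44.9375

Expected counts for N = 719 under a 9:3:3:1 ratio (total parts = 16):
  purple smooth: 719 × 9/16 = 404.4375
  purple shrunken: 719 × 3/16 = 134.8125
  yellow smooth: 719 × 3/16 = 134.8125
  yellow shrunken: 719 × 1/16 = 44.9375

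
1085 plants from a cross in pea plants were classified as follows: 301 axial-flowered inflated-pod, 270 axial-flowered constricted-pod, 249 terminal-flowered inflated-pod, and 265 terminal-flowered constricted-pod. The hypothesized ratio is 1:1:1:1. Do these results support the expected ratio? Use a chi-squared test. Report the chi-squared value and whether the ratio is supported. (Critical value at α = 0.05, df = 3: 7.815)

Total ratio parts = 4. Expected numbers out of 1085:
  axial-flowered inflated-pod: 1085 × 1/4 = 271.25
  axial-flowered constricted-pod: 1085 × 1/4 = 271.25
  terminal-flowered inflated-pod: 1085 × 1/4 = 271.25
  terminal-flowered constricted-pod: 1085 × 1/4 = 271.25
χ² = Σ (O − E)² / E
  axial-flowered inflated-pod: (301 − 271.25)² / 271.25 = 3.2629
  axial-flowered constricted-pod: (270 − 271.25)² / 271.25 = 0.0058
  terminal-flowered inflated-pod: (249 − 271.25)² / 271.25 = 1.8251
  terminal-flowered constricted-pod: (265 − 271.25)² / 271.25 = 0.1440
χ² = 3.2629 + 0.0058 + 1.8251 + 0.1440 = 5.2378 ≈ 5.238
Degrees of freedom = 4 − 1 = 3; critical value at α = 0.05 is 7.815.
Since 5.238 < 7.815, we fail to reject the null hypothesis — the data are consistent with the 1:1:1:1 ratio.

5.238; consistent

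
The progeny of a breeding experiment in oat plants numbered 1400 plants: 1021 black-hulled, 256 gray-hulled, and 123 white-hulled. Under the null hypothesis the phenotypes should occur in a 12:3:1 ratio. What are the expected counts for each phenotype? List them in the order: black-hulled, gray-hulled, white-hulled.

1050, 262.5, 87.5

Under the 12:3:1 hypothesis (Σ ratio = 16, N = 1400):
  black-hulled: 1400 × 12/16 = 1050
  gray-hulled: 1400 × 3/16 = 262.5
  white-hulled: 1400 × 1/16 = 87.5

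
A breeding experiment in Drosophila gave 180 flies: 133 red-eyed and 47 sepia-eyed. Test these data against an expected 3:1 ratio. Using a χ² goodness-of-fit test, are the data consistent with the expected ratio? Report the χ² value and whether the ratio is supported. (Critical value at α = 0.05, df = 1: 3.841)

Total ratio parts = 4. Expected numbers out of 180:
  red-eyed: 180 × 3/4 = 135
  sepia-eyed: 180 × 1/4 = 45
χ² = Σ (O − E)² / E
  red-eyed: (133 − 135)² / 135 = 0.0296
  sepia-eyed: (47 − 45)² / 45 = 0.0889
χ² = 0.0296 + 0.0889 = 0.1185 ≈ 0.119
Degrees of freedom = 2 − 1 = 1; critical value at α = 0.05 is 3.841.
Since 0.119 < 3.841, we fail to reject the null hypothesis — the data are consistent with the 3:1 ratio.

0.119; consistent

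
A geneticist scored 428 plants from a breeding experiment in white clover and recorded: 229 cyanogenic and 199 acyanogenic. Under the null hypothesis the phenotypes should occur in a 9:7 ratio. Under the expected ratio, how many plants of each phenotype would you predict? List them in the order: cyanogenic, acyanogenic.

The 9:7 ratio has 16 parts, so with N = 428 the expected counts are:
  cyanogenic: 428 × 9/16 = 240.75
  acyanogenic: 428 × 7/16 = 187.25

240.75, 187.25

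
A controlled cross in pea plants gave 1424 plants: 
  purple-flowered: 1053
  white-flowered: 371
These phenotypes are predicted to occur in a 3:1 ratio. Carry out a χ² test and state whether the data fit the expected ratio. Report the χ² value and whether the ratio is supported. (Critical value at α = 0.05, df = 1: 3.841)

Expected counts for N = 1424 under a 3:1 ratio (total parts = 4):
  purple-flowered: 1424 × 3/4 = 1068
  white-flowered: 1424 × 1/4 = 356
χ² = Σ (O − E)² / E
  purple-flowered: (1053 − 1068)² / 1068 = 0.2107
  white-flowered: (371 − 356)² / 356 = 0.6320
χ² = 0.2107 + 0.6320 = 0.8427 ≈ 0.843
Degrees of freedom = 2 − 1 = 1; critical value at α = 0.05 is 3.841.
Since 0.843 < 3.841, we fail to reject the null hypothesis — the data are consistent with the 3:1 ratio.

0.843; consistent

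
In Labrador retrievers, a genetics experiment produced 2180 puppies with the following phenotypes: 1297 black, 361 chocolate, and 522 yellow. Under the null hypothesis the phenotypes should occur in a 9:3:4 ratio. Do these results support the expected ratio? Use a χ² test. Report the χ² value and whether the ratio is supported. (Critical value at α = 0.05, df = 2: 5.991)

Under the 9:3:4 hypothesis (Σ ratio = 16, N = 2180):
  black: 2180 × 9/16 = 1226.25
  chocolate: 2180 × 3/16 = 408.75
  yellow: 2180 × 4/16 = 545
χ² = Σ (O − E)² / E
  black: (1297 − 1226.25)² / 1226.25 = 4.0820
  chocolate: (361 − 408.75)² / 408.75 = 5.5781
  yellow: (522 − 545)² / 545 = 0.9706
χ² = 4.0820 + 5.5781 + 0.9706 = 10.6307 ≈ 10.631
Degrees of freedom = 3 − 1 = 2; critical value at α = 0.05 is 5.991.
Since 10.631 > 5.991, we reject the null hypothesis — the data do not fit the 9:3:4 ratio.

10.631; not consistent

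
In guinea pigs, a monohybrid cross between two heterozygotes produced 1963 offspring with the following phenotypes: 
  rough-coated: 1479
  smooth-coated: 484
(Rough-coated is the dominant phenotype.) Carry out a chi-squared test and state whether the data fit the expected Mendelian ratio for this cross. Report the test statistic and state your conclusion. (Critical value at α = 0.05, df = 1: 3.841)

0.124; consistent

For a monohybrid cross between heterozygotes with complete dominance, the expected phenotypic ratio is 3:1.
Expected counts for N = 1963 under a 3:1 ratio (total parts = 4):
  rough-coated: 1963 × 3/4 = 1472.25
  smooth-coated: 1963 × 1/4 = 490.75
χ² = Σ (O − E)² / E
  rough-coated: (1479 − 1472.25)² / 1472.25 = 0.0309
  smooth-coated: (484 − 490.75)² / 490.75 = 0.0928
χ² = 0.0309 + 0.0928 = 0.1237 ≈ 0.124
Degrees of freedom = 2 − 1 = 1; critical value at α = 0.05 is 3.841.
Since 0.124 < 3.841, we fail to reject the null hypothesis — the data are consistent with the 3:1 ratio.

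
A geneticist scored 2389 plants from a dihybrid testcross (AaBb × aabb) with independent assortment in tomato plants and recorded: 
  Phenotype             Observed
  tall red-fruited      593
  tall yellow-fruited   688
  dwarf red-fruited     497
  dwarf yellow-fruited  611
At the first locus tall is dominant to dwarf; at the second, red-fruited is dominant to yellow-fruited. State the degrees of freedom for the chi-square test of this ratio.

3

A dihybrid testcross with independent assortment gives a 1:1:1:1 ratio.
A goodness-of-fit test with 4 phenotype classes has df = 4 − 1 = 3.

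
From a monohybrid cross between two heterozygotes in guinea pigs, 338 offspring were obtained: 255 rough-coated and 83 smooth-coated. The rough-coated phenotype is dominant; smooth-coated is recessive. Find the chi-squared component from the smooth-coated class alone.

For a monohybrid cross between heterozygotes with complete dominance, the expected phenotypic ratio is 3:1.
Total ratio parts = 4. Expected numbers out of 338:
  rough-coated: 338 × 3/4 = 253.5
  smooth-coated: 338 × 1/4 = 84.5
Contribution of smooth-coated: (83 − 84.5)² / 84.5 = 0.0266

0.027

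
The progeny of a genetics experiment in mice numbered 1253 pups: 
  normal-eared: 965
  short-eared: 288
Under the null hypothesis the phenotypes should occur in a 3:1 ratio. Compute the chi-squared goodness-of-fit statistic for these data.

The 3:1 ratio has 4 parts, so with N = 1253 the expected counts are:
  normal-eared: 1253 × 3/4 = 939.75
  short-eared: 1253 × 1/4 = 313.25
χ² = Σ (O − E)² / E
  normal-eared: (965 − 939.75)² / 939.75 = 0.6784
  short-eared: (288 − 313.25)² / 313.25 = 2.0353
χ² = 0.6784 + 2.0353 = 2.7137 ≈ 2.714

2.714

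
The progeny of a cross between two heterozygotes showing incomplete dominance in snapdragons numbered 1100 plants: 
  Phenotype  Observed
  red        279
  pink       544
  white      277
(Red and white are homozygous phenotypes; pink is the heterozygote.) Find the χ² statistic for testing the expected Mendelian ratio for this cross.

0.138

With incomplete dominance, a heterozygote × heterozygote cross gives a 1:2:1 phenotypic ratio.
Total ratio parts = 4. Expected numbers out of 1100:
  red: 1100 × 1/4 = 275
  pink: 1100 × 2/4 = 550
  white: 1100 × 1/4 = 275
χ² = Σ (O − E)² / E
  red: (279 − 275)² / 275 = 0.0582
  pink: (544 − 550)² / 550 = 0.0655
  white: (277 − 275)² / 275 = 0.0145
χ² = 0.0582 + 0.0655 + 0.0145 = 0.1382 ≈ 0.138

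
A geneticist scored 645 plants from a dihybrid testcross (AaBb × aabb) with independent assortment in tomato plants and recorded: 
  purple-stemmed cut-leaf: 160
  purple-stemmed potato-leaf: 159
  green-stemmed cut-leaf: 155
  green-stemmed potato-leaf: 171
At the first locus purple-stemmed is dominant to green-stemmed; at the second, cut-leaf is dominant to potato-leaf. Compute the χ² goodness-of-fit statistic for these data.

0.873

A dihybrid testcross with independent assortment gives a 1:1:1:1 ratio.
Expected counts for N = 645 under a 1:1:1:1 ratio (total parts = 4):
  purple-stemmed cut-leaf: 645 × 1/4 = 161.25
  purple-stemmed potato-leaf: 645 × 1/4 = 161.25
  green-stemmed cut-leaf: 645 × 1/4 = 161.25
  green-stemmed potato-leaf: 645 × 1/4 = 161.25
χ² = Σ (O − E)² / E
  purple-stemmed cut-leaf: (160 − 161.25)² / 161.25 = 0.0097
  purple-stemmed potato-leaf: (159 − 161.25)² / 161.25 = 0.0314
  green-stemmed cut-leaf: (155 − 161.25)² / 161.25 = 0.2422
  green-stemmed potato-leaf: (171 − 161.25)² / 161.25 = 0.5895
χ² = 0.0097 + 0.0314 + 0.2422 + 0.5895 = 0.8728 ≈ 0.873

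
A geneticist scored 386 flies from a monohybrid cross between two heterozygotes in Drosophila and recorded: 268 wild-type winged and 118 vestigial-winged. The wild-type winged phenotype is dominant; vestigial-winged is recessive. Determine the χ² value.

6.387

For a monohybrid cross between heterozygotes with complete dominance, the expected phenotypic ratio is 3:1.
Expected counts for N = 386 under a 3:1 ratio (total parts = 4):
  wild-type winged: 386 × 3/4 = 289.5
  vestigial-winged: 386 × 1/4 = 96.5
χ² = Σ (O − E)² / E
  wild-type winged: (268 − 289.5)² / 289.5 = 1.5967
  vestigial-winged: (118 − 96.5)² / 96.5 = 4.7902
χ² = 1.5967 + 4.7902 = 6.3869 ≈ 6.387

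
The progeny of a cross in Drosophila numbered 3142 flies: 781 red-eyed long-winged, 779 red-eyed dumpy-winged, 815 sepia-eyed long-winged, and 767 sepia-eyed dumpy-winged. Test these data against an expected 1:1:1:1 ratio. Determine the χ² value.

The 1:1:1:1 ratio has 4 parts, so with N = 3142 the expected counts are:
  red-eyed long-winged: 3142 × 1/4 = 785.5
  red-eyed dumpy-winged: 3142 × 1/4 = 785.5
  sepia-eyed long-winged: 3142 × 1/4 = 785.5
  sepia-eyed dumpy-winged: 3142 × 1/4 = 785.5
χ² = Σ (O − E)² / E
  red-eyed long-winged: (781 − 785.5)² / 785.5 = 0.0258
  red-eyed dumpy-winged: (779 − 785.5)² / 785.5 = 0.0538
  sepia-eyed long-winged: (815 − 785.5)² / 785.5 = 1.1079
  sepia-eyed dumpy-winged: (767 − 785.5)² / 785.5 = 0.4357
χ² = 0.0258 + 0.0538 + 1.1079 + 0.4357 = 1.6232 ≈ 1.623

1.623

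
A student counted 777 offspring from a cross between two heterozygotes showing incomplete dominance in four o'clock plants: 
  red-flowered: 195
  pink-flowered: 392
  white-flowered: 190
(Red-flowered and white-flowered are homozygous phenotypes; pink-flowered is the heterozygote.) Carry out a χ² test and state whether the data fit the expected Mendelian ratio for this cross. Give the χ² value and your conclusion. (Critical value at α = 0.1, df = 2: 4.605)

With incomplete dominance, a heterozygote × heterozygote cross gives a 1:2:1 phenotypic ratio.
Under the 1:2:1 hypothesis (Σ ratio = 4, N = 777):
  red-flowered: 777 × 1/4 = 194.25
  pink-flowered: 777 × 2/4 = 388.5
  white-flowered: 777 × 1/4 = 194.25
χ² = Σ (O − E)² / E
  red-flowered: (195 − 194.25)² / 194.25 = 0.0029
  pink-flowered: (392 − 388.5)² / 388.5 = 0.0315
  white-flowered: (190 − 194.25)² / 194.25 = 0.0930
χ² = 0.0029 + 0.0315 + 0.0930 = 0.1274 ≈ 0.127
Degrees of freedom = 3 − 1 = 2; critical value at α = 0.1 is 4.605.
Since 0.127 < 4.605, we fail to reject the null hypothesis — the data are consistent with the 1:2:1 ratio.

0.127; consistent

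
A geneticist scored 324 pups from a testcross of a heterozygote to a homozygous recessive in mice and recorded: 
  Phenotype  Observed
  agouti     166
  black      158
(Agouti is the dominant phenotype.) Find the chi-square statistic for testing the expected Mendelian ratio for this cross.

0.198

A testcross of a heterozygote (Aa × aa) gives a 1:1 phenotypic ratio.
The 1:1 ratio has 2 parts, so with N = 324 the expected counts are:
  agouti: 324 × 1/2 = 162
  black: 324 × 1/2 = 162
χ² = Σ (O − E)² / E
  agouti: (166 − 162)² / 162 = 0.0988
  black: (158 − 162)² / 162 = 0.0988
χ² = 0.0988 + 0.0988 = 0.1976 ≈ 0.198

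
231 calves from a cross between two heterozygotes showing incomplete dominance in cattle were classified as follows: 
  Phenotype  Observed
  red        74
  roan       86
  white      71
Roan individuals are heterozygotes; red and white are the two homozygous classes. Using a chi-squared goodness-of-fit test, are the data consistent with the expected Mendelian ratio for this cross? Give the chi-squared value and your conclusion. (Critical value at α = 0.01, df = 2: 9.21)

With incomplete dominance, a heterozygote × heterozygote cross gives a 1:2:1 phenotypic ratio.
Total ratio parts = 4. Expected numbers out of 231:
  red: 231 × 1/4 = 57.75
  roan: 231 × 2/4 = 115.5
  white: 231 × 1/4 = 57.75
χ² = Σ (O − E)² / E
  red: (74 − 57.75)² / 57.75 = 4.5725
  roan: (86 − 115.5)² / 115.5 = 7.5346
  white: (71 − 57.75)² / 57.75 = 3.0400
χ² = 4.5725 + 7.5346 + 3.0400 = 15.1471 ≈ 15.147
Degrees of freedom = 3 − 1 = 2; critical value at α = 0.01 is 9.21.
Since 15.147 > 9.21, we reject the null hypothesis — the data do not fit the 1:2:1 ratio.

15.147; not consistent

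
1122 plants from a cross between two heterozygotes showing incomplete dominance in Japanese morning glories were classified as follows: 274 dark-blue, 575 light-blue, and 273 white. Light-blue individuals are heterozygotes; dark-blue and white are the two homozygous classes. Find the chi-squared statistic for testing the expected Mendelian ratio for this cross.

0.701

With incomplete dominance, a heterozygote × heterozygote cross gives a 1:2:1 phenotypic ratio.
The 1:2:1 ratio has 4 parts, so with N = 1122 the expected counts are:
  dark-blue: 1122 × 1/4 = 280.5
  light-blue: 1122 × 2/4 = 561
  white: 1122 × 1/4 = 280.5
χ² = Σ (O − E)² / E
  dark-blue: (274 − 280.5)² / 280.5 = 0.1506
  light-blue: (575 − 561)² / 561 = 0.3494
  white: (273 − 280.5)² / 280.5 = 0.2005
χ² = 0.1506 + 0.3494 + 0.2005 = 0.7005 ≈ 0.701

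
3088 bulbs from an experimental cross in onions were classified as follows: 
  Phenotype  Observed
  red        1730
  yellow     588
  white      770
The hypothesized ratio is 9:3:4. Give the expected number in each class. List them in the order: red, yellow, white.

Total ratio parts = 16. Expected numbers out of 3088:
  red: 3088 × 9/16 = 1737
  yellow: 3088 × 3/16 = 579
  white: 3088 × 4/16 = 772

1737, 579, 772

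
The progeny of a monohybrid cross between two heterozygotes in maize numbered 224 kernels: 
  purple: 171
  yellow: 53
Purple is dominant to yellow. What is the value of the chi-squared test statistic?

0.214

For a monohybrid cross between heterozygotes with complete dominance, the expected phenotypic ratio is 3:1.
The 3:1 ratio has 4 parts, so with N = 224 the expected counts are:
  purple: 224 × 3/4 = 168
  yellow: 224 × 1/4 = 56
χ² = Σ (O − E)² / E
  purple: (171 − 168)² / 168 = 0.0536
  yellow: (53 − 56)² / 56 = 0.1607
χ² = 0.0536 + 0.1607 = 0.2143 ≈ 0.214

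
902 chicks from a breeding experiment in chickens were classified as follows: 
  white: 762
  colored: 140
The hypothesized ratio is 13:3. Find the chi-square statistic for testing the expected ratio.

Total ratio parts = 16. Expected numbers out of 902:
  white: 902 × 13/16 = 732.875
  colored: 902 × 3/16 = 169.125
χ² = Σ (O − E)² / E
  white: (762 − 732.875)² / 732.875 = 1.1574
  colored: (140 − 169.125)² / 169.125 = 5.0156
χ² = 1.1574 + 5.0156 = 6.173

6.173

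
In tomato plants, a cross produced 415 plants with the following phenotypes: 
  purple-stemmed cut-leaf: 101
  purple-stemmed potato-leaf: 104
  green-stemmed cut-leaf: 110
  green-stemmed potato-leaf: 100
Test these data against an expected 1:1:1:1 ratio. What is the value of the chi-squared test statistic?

Expected counts for N = 415 under a 1:1:1:1 ratio (total parts = 4):
  purple-stemmed cut-leaf: 415 × 1/4 = 103.75
  purple-stemmed potato-leaf: 415 × 1/4 = 103.75
  green-stemmed cut-leaf: 415 × 1/4 = 103.75
  green-stemmed potato-leaf: 415 × 1/4 = 103.75
χ² = Σ (O − E)² / E
  purple-stemmed cut-leaf: (101 − 103.75)² / 103.75 = 0.0729
  purple-stemmed potato-leaf: (104 − 103.75)² / 103.75 = 0.0006
  green-stemmed cut-leaf: (110 − 103.75)² / 103.75 = 0.3765
  green-stemmed potato-leaf: (100 − 103.75)² / 103.75 = 0.1355
χ² = 0.0729 + 0.0006 + 0.3765 + 0.1355 = 0.5855 ≈ 0.586

0.586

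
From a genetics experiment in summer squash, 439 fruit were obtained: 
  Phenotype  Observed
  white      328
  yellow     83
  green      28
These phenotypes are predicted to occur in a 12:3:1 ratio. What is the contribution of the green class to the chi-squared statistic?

Total ratio parts = 16. Expected numbers out of 439:
  white: 439 × 12/16 = 329.25
  yellow: 439 × 3/16 = 82.3125
  green: 439 × 1/16 = 27.4375
Contribution of green: (28 − 27.4375)² / 27.4375 = 0.0115

0.012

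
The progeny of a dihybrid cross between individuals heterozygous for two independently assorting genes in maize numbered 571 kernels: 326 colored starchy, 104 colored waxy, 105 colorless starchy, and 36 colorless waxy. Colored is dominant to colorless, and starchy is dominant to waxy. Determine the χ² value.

0.202

A dihybrid F₂ with independent assortment and complete dominance at both loci gives a 9:3:3:1 phenotypic ratio.
Expected counts for N = 571 under a 9:3:3:1 ratio (total parts = 16):
  colored starchy: 571 × 9/16 = 321.1875
  colored waxy: 571 × 3/16 = 107.0625
  colorless starchy: 571 × 3/16 = 107.0625
  colorless waxy: 571 × 1/16 = 35.6875
χ² = Σ (O − E)² / E
  colored starchy: (326 − 321.1875)² / 321.1875 = 0.0721
  colored waxy: (104 − 107.0625)² / 107.0625 = 0.0876
  colorless starchy: (105 − 107.0625)² / 107.0625 = 0.0397
  colorless waxy: (36 − 35.6875)² / 35.6875 = 0.0027
χ² = 0.0721 + 0.0876 + 0.0397 + 0.0027 = 0.2021 ≈ 0.202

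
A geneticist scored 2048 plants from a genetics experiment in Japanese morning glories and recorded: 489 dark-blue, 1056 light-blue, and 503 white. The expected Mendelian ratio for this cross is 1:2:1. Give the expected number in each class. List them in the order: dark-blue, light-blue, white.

512, 1024, 512

Total ratio parts = 4. Expected numbers out of 2048:
  dark-blue: 2048 × 1/4 = 512
  light-blue: 2048 × 2/4 = 1024
  white: 2048 × 1/4 = 512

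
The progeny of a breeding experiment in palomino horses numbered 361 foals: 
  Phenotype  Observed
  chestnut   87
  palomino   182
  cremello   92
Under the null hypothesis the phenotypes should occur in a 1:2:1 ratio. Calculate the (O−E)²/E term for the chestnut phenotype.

0.117

Total ratio parts = 4. Expected numbers out of 361:
  chestnut: 361 × 1/4 = 90.25
  palomino: 361 × 2/4 = 180.5
  cremello: 361 × 1/4 = 90.25
Contribution of chestnut: (87 − 90.25)² / 90.25 = 0.1170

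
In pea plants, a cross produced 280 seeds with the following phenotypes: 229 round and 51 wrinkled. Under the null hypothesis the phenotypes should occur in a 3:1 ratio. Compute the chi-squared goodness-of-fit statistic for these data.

Under the 3:1 hypothesis (Σ ratio = 4, N = 280):
  round: 280 × 3/4 = 210
  wrinkled: 280 × 1/4 = 70
χ² = Σ (O − E)² / E
  round: (229 − 210)² / 210 = 1.7190
  wrinkled: (51 − 70)² / 70 = 5.1571
χ² = 1.7190 + 5.1571 = 6.8761 ≈ 6.876

6.876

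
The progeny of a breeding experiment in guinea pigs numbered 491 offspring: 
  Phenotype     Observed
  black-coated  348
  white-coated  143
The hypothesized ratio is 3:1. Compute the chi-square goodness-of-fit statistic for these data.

The 3:1 ratio has 4 parts, so with N = 491 the expected counts are:
  black-coated: 491 × 3/4 = 368.25
  white-coated: 491 × 1/4 = 122.75
χ² = Σ (O − E)² / E
  black-coated: (348 − 368.25)² / 368.25 = 1.1135
  white-coated: (143 − 122.75)² / 122.75 = 3.3406
χ² = 1.1135 + 3.3406 = 4.4541 ≈ 4.454

4.454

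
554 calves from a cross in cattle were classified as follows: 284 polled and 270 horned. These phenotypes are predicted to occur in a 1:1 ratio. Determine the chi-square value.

Total ratio parts = 2. Expected numbers out of 554:
  polled: 554 × 1/2 = 277
  horned: 554 × 1/2 = 277
χ² = Σ (O − E)² / E
  polled: (284 − 277)² / 277 = 0.1769
  horned: (270 − 277)² / 277 = 0.1769
χ² = 0.1769 + 0.1769 = 0.3538 ≈ 0.354

0.354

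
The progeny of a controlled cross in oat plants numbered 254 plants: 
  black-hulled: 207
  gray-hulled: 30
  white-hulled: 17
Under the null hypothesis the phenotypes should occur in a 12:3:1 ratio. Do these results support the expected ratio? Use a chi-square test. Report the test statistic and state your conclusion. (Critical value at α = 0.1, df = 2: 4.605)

8.031; not consistent

Total ratio parts = 16. Expected numbers out of 254:
  black-hulled: 254 × 12/16 = 190.5
  gray-hulled: 254 × 3/16 = 47.625
  white-hulled: 254 × 1/16 = 15.875
χ² = Σ (O − E)² / E
  black-hulled: (207 − 190.5)² / 190.5 = 1.4291
  gray-hulled: (30 − 47.625)² / 47.625 = 6.5226
  white-hulled: (17 − 15.875)² / 15.875 = 0.0797
χ² = 1.4291 + 6.5226 + 0.0797 = 8.0314 ≈ 8.031
Degrees of freedom = 3 − 1 = 2; critical value at α = 0.1 is 4.605.
Since 8.031 > 4.605, we reject the null hypothesis — the data do not fit the 12:3:1 ratio.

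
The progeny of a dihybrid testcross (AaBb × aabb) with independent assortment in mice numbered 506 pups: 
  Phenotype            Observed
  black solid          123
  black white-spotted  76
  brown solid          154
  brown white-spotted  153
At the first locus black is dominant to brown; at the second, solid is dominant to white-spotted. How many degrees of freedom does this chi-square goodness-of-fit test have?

A dihybrid testcross with independent assortment gives a 1:1:1:1 ratio.
A goodness-of-fit test with 4 phenotype classes has df = 4 − 1 = 3.

3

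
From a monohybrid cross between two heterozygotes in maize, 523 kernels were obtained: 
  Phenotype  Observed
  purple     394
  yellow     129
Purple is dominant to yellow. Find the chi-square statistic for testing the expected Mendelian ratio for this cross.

0.031

For a monohybrid cross between heterozygotes with complete dominance, the expected phenotypic ratio is 3:1.
Expected counts for N = 523 under a 3:1 ratio (total parts = 4):
  purple: 523 × 3/4 = 392.25
  yellow: 523 × 1/4 = 130.75
χ² = Σ (O − E)² / E
  purple: (394 − 392.25)² / 392.25 = 0.0078
  yellow: (129 − 130.75)² / 130.75 = 0.0234
χ² = 0.0078 + 0.0234 = 0.0312 ≈ 0.031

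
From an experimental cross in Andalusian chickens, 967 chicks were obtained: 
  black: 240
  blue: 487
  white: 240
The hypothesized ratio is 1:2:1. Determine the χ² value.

The 1:2:1 ratio has 4 parts, so with N = 967 the expected counts are:
  black: 967 × 1/4 = 241.75
  blue: 967 × 2/4 = 483.5
  white: 967 × 1/4 = 241.75
χ² = Σ (O − E)² / E
  black: (240 − 241.75)² / 241.75 = 0.0127
  blue: (487 − 483.5)² / 483.5 = 0.0253
  white: (240 − 241.75)² / 241.75 = 0.0127
χ² = 0.0127 + 0.0253 + 0.0127 = 0.0507 ≈ 0.051

0.051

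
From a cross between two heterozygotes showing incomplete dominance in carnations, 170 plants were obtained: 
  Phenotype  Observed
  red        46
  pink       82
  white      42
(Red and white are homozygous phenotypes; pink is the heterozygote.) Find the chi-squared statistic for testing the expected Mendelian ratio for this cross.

0.400

With incomplete dominance, a heterozygote × heterozygote cross gives a 1:2:1 phenotypic ratio.
The 1:2:1 ratio has 4 parts, so with N = 170 the expected counts are:
  red: 170 × 1/4 = 42.5
  pink: 170 × 2/4 = 85
  white: 170 × 1/4 = 42.5
χ² = Σ (O − E)² / E
  red: (46 − 42.5)² / 42.5 = 0.2882
  pink: (82 − 85)² / 85 = 0.1059
  white: (42 − 42.5)² / 42.5 = 0.0059
χ² = 0.2882 + 0.1059 + 0.0059 = 0.400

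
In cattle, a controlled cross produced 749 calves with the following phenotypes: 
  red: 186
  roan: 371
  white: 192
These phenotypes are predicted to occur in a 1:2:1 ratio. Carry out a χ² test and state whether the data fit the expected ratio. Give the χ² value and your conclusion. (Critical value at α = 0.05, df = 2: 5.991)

0.162; consistent

Expected counts for N = 749 under a 1:2:1 ratio (total parts = 4):
  red: 749 × 1/4 = 187.25
  roan: 749 × 2/4 = 374.5
  white: 749 × 1/4 = 187.25
χ² = Σ (O − E)² / E
  red: (186 − 187.25)² / 187.25 = 0.0083
  roan: (371 − 374.5)² / 374.5 = 0.0327
  white: (192 − 187.25)² / 187.25 = 0.1205
χ² = 0.0083 + 0.0327 + 0.1205 = 0.1615 ≈ 0.162
Degrees of freedom = 3 − 1 = 2; critical value at α = 0.05 is 5.991.
Since 0.162 < 5.991, we fail to reject the null hypothesis — the data are consistent with the 1:2:1 ratio.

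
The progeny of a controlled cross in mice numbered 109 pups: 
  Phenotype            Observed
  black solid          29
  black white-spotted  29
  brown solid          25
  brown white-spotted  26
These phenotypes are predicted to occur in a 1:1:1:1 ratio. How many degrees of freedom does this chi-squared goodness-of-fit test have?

3

A goodness-of-fit test with 4 phenotype classes has df = 4 − 1 = 3.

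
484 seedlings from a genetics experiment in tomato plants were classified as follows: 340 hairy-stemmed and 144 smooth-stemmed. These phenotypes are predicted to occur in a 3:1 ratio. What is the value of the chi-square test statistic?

Expected counts for N = 484 under a 3:1 ratio (total parts = 4):
  hairy-stemmed: 484 × 3/4 = 363
  smooth-stemmed: 484 × 1/4 = 121
χ² = Σ (O − E)² / E
  hairy-stemmed: (340 − 363)² / 363 = 1.4573
  smooth-stemmed: (144 − 121)² / 121 = 4.3719
χ² = 1.4573 + 4.3719 = 5.8292 ≈ 5.829

5.829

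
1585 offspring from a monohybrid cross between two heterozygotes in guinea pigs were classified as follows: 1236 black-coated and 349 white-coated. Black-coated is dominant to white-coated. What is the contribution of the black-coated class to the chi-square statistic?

For a monohybrid cross between heterozygotes with complete dominance, the expected phenotypic ratio is 3:1.
The 3:1 ratio has 4 parts, so with N = 1585 the expected counts are:
  black-coated: 1585 × 3/4 = 1188.75
  white-coated: 1585 × 1/4 = 396.25
Contribution of black-coated: (1236 − 1188.75)² / 1188.75 = 1.8781

1.878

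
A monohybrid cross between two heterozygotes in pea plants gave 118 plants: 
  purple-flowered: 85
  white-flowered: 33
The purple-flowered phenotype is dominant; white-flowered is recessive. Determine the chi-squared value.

For a monohybrid cross between heterozygotes with complete dominance, the expected phenotypic ratio is 3:1.
Total ratio parts = 4. Expected numbers out of 118:
  purple-flowered: 118 × 3/4 = 88.5
  white-flowered: 118 × 1/4 = 29.5
χ² = Σ (O − E)² / E
  purple-flowered: (85 − 88.5)² / 88.5 = 0.1384
  white-flowered: (33 − 29.5)² / 29.5 = 0.4153
χ² = 0.1384 + 0.4153 = 0.5537 ≈ 0.554

0.554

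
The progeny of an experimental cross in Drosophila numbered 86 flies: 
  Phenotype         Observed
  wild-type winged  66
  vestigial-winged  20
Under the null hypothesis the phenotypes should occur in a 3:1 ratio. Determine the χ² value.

Expected counts for N = 86 under a 3:1 ratio (total parts = 4):
  wild-type winged: 86 × 3/4 = 64.5
  vestigial-winged: 86 × 1/4 = 21.5
χ² = Σ (O − E)² / E
  wild-type winged: (66 − 64.5)² / 64.5 = 0.0349
  vestigial-winged: (20 − 21.5)² / 21.5 = 0.1047
χ² = 0.0349 + 0.1047 = 0.1396 ≈ 0.140

0.140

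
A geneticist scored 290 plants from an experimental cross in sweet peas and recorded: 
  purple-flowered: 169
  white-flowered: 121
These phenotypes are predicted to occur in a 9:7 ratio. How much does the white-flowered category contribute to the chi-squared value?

0.272

Under the 9:7 hypothesis (Σ ratio = 16, N = 290):
  purple-flowered: 290 × 9/16 = 163.125
  white-flowered: 290 × 7/16 = 126.875
Contribution of white-flowered: (121 − 126.875)² / 126.875 = 0.2720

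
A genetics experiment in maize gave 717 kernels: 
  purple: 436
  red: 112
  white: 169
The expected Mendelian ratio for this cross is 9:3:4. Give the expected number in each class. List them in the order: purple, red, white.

403.3125, 134.4375, 179.25

The 9:3:4 ratio has 16 parts, so with N = 717 the expected counts are:
  purple: 717 × 9/16 = 403.3125
  red: 717 × 3/16 = 134.4375
  white: 717 × 4/16 = 179.25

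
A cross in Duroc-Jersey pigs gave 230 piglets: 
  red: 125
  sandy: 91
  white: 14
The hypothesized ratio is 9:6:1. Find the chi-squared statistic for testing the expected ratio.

Under the 9:6:1 hypothesis (Σ ratio = 16, N = 230):
  red: 230 × 9/16 = 129.375
  sandy: 230 × 6/16 = 86.25
  white: 230 × 1/16 = 14.375
χ² = Σ (O − E)² / E
  red: (125 − 129.375)² / 129.375 = 0.1479
  sandy: (91 − 86.25)² / 86.25 = 0.2616
  white: (14 − 14.375)² / 14.375 = 0.0098
χ² = 0.1479 + 0.2616 + 0.0098 = 0.4193 ≈ 0.419

0.419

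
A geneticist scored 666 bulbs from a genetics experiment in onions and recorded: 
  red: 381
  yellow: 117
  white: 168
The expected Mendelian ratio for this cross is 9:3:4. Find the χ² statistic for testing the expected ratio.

The 9:3:4 ratio has 16 parts, so with N = 666 the expected counts are:
  red: 666 × 9/16 = 374.625
  yellow: 666 × 3/16 = 124.875
  white: 666 × 4/16 = 166.5
χ² = Σ (O − E)² / E
  red: (381 − 374.625)² / 374.625 = 0.1085
  yellow: (117 − 124.875)² / 124.875 = 0.4966
  white: (168 − 166.5)² / 166.5 = 0.0135
χ² = 0.1085 + 0.4966 + 0.0135 = 0.6186 ≈ 0.619

0.619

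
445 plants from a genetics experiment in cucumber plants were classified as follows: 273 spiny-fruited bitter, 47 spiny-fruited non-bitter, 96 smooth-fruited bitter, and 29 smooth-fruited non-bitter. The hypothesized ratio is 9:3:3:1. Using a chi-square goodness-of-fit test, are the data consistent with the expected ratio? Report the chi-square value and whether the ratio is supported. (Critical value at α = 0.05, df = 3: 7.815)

The 9:3:3:1 ratio has 16 parts, so with N = 445 the expected counts are:
  spiny-fruited bitter: 445 × 9/16 = 250.3125
  spiny-fruited non-bitter: 445 × 3/16 = 83.4375
  smooth-fruited bitter: 445 × 3/16 = 83.4375
  smooth-fruited non-bitter: 445 × 1/16 = 27.8125
χ² = Σ (O − E)² / E
  spiny-fruited bitter: (273 − 250.3125)² / 250.3125 = 2.0563
  spiny-fruited non-bitter: (47 − 83.4375)² / 83.4375 = 15.9124
  smooth-fruited bitter: (96 − 83.4375)² / 83.4375 = 1.8914
  smooth-fruited non-bitter: (29 − 27.8125)² / 27.8125 = 0.0507
χ² = 2.0563 + 15.9124 + 1.8914 + 0.0507 = 19.9108 ≈ 19.911
Degrees of freedom = 4 − 1 = 3; critical value at α = 0.05 is 7.815.
Since 19.911 > 7.815, we reject the null hypothesis — the data do not fit the 9:3:3:1 ratio.

19.911; not consistent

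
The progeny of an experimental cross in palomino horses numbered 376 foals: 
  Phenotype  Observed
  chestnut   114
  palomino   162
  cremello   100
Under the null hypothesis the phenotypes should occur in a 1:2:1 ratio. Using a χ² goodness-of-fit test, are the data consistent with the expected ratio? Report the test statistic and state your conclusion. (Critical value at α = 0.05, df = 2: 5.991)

8.234; not consistent

The 1:2:1 ratio has 4 parts, so with N = 376 the expected counts are:
  chestnut: 376 × 1/4 = 94
  palomino: 376 × 2/4 = 188
  cremello: 376 × 1/4 = 94
χ² = Σ (O − E)² / E
  chestnut: (114 − 94)² / 94 = 4.2553
  palomino: (162 − 188)² / 188 = 3.5957
  cremello: (100 − 94)² / 94 = 0.3830
χ² = 4.2553 + 3.5957 + 0.3830 = 8.234
Degrees of freedom = 3 − 1 = 2; critical value at α = 0.05 is 5.991.
Since 8.234 > 5.991, we reject the null hypothesis — the data do not fit the 1:2:1 ratio.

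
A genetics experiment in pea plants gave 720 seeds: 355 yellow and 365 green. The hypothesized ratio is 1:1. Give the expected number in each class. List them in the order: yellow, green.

Total ratio parts = 2. Expected numbers out of 720:
  yellow: 720 × 1/2 = 360
  green: 720 × 1/2 = 360

360, 360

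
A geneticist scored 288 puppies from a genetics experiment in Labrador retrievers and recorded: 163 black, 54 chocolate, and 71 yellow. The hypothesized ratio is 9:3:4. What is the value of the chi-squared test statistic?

Under the 9:3:4 hypothesis (Σ ratio = 16, N = 288):
  black: 288 × 9/16 = 162
  chocolate: 288 × 3/16 = 54
  yellow: 288 × 4/16 = 72
χ² = Σ (O − E)² / E
  black: (163 − 162)² / 162 = 0.0062
  chocolate: (54 − 54)² / 54 = 0.0000
  yellow: (71 − 72)² / 72 = 0.0139
χ² = 0.0062 + 0.0000 + 0.0139 = 0.0201 ≈ 0.020

0.020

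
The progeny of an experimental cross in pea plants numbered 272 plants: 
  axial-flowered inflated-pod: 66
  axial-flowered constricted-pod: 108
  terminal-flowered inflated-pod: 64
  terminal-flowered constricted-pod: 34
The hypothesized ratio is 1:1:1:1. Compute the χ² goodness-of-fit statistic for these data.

Under the 1:1:1:1 hypothesis (Σ ratio = 4, N = 272):
  axial-flowered inflated-pod: 272 × 1/4 = 68
  axial-flowered constricted-pod: 272 × 1/4 = 68
  terminal-flowered inflated-pod: 272 × 1/4 = 68
  terminal-flowered constricted-pod: 272 × 1/4 = 68
χ² = Σ (O − E)² / E
  axial-flowered inflated-pod: (66 − 68)² / 68 = 0.0588
  axial-flowered constricted-pod: (108 − 68)² / 68 = 23.5294
  terminal-flowered inflated-pod: (64 − 68)² / 68 = 0.2353
  terminal-flowered constricted-pod: (34 − 68)² / 68 = 17.0000
χ² = 0.0588 + 23.5294 + 0.2353 + 17.0000 = 40.8235 ≈ 40.824

40.824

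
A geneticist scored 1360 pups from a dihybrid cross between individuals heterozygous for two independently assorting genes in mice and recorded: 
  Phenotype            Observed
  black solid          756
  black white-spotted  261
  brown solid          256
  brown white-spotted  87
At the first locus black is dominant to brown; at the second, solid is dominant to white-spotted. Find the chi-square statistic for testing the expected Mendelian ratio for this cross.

0.298

A dihybrid F₂ with independent assortment and complete dominance at both loci gives a 9:3:3:1 phenotypic ratio.
Expected counts for N = 1360 under a 9:3:3:1 ratio (total parts = 16):
  black solid: 1360 × 9/16 = 765
  black white-spotted: 1360 × 3/16 = 255
  brown solid: 1360 × 3/16 = 255
  brown white-spotted: 1360 × 1/16 = 85
χ² = Σ (O − E)² / E
  black solid: (756 − 765)² / 765 = 0.1059
  black white-spotted: (261 − 255)² / 255 = 0.1412
  brown solid: (256 − 255)² / 255 = 0.0039
  brown white-spotted: (87 − 85)² / 85 = 0.0471
χ² = 0.1059 + 0.1412 + 0.0039 + 0.0471 = 0.2981 ≈ 0.298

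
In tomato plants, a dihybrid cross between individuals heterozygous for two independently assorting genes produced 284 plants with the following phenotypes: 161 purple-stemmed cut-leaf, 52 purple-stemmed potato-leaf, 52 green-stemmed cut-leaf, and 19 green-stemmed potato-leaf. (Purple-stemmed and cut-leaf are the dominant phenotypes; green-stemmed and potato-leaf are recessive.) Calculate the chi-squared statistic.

0.156

A dihybrid F₂ with independent assortment and complete dominance at both loci gives a 9:3:3:1 phenotypic ratio.
Total ratio parts = 16. Expected numbers out of 284:
  purple-stemmed cut-leaf: 284 × 9/16 = 159.75
  purple-stemmed potato-leaf: 284 × 3/16 = 53.25
  green-stemmed cut-leaf: 284 × 3/16 = 53.25
  green-stemmed potato-leaf: 284 × 1/16 = 17.75
χ² = Σ (O − E)² / E
  purple-stemmed cut-leaf: (161 − 159.75)² / 159.75 = 0.0098
  purple-stemmed potato-leaf: (52 − 53.25)² / 53.25 = 0.0293
  green-stemmed cut-leaf: (52 − 53.25)² / 53.25 = 0.0293
  green-stemmed potato-leaf: (19 − 17.75)² / 17.75 = 0.0880
χ² = 0.0098 + 0.0293 + 0.0293 + 0.0880 = 0.1564 ≈ 0.156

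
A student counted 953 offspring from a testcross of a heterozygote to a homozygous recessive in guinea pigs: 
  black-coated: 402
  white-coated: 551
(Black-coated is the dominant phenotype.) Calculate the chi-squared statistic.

A testcross of a heterozygote (Aa × aa) gives a 1:1 phenotypic ratio.
The 1:1 ratio has 2 parts, so with N = 953 the expected counts are:
  black-coated: 953 × 1/2 = 476.5
  white-coated: 953 × 1/2 = 476.5
χ² = Σ (O − E)² / E
  black-coated: (402 − 476.5)² / 476.5 = 11.6480
  white-coated: (551 − 476.5)² / 476.5 = 11.6480
χ² = 11.6480 + 11.6480 = 23.296

23.296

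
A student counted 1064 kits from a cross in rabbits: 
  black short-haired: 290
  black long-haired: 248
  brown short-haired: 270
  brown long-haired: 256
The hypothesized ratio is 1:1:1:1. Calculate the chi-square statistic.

Expected counts for N = 1064 under a 1:1:1:1 ratio (total parts = 4):
  black short-haired: 1064 × 1/4 = 266
  black long-haired: 1064 × 1/4 = 266
  brown short-haired: 1064 × 1/4 = 266
  brown long-haired: 1064 × 1/4 = 266
χ² = Σ (O − E)² / E
  black short-haired: (290 − 266)² / 266 = 2.1654
  black long-haired: (248 − 266)² / 266 = 1.2180
  brown short-haired: (270 − 266)² / 266 = 0.0602
  brown long-haired: (256 − 266)² / 266 = 0.3759
χ² = 2.1654 + 1.2180 + 0.0602 + 0.3759 = 3.8195 ≈ 3.820

3.820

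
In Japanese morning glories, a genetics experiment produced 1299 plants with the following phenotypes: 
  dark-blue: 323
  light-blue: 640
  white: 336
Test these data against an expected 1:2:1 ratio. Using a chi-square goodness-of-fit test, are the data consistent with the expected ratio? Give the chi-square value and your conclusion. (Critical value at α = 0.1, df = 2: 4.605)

Expected counts for N = 1299 under a 1:2:1 ratio (total parts = 4):
  dark-blue: 1299 × 1/4 = 324.75
  light-blue: 1299 × 2/4 = 649.5
  white: 1299 × 1/4 = 324.75
χ² = Σ (O − E)² / E
  dark-blue: (323 − 324.75)² / 324.75 = 0.0094
  light-blue: (640 − 649.5)² / 649.5 = 0.1390
  white: (336 − 324.75)² / 324.75 = 0.3897
χ² = 0.0094 + 0.1390 + 0.3897 = 0.5381 ≈ 0.538
Degrees of freedom = 3 − 1 = 2; critical value at α = 0.1 is 4.605.
Since 0.538 < 4.605, we fail to reject the null hypothesis — the data are consistent with the 1:2:1 ratio.

0.538; consistent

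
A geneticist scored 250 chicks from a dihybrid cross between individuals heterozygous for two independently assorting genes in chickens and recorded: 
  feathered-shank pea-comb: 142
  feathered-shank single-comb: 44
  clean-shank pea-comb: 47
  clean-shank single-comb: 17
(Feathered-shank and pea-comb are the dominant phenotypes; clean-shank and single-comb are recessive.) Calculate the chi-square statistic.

A dihybrid F₂ with independent assortment and complete dominance at both loci gives a 9:3:3:1 phenotypic ratio.
Under the 9:3:3:1 hypothesis (Σ ratio = 16, N = 250):
  feathered-shank pea-comb: 250 × 9/16 = 140.625
  feathered-shank single-comb: 250 × 3/16 = 46.875
  clean-shank pea-comb: 250 × 3/16 = 46.875
  clean-shank single-comb: 250 × 1/16 = 15.625
χ² = Σ (O − E)² / E
  feathered-shank pea-comb: (142 − 140.625)² / 140.625 = 0.0134
  feathered-shank single-comb: (44 − 46.875)² / 46.875 = 0.1763
  clean-shank pea-comb: (47 − 46.875)² / 46.875 = 0.0003
  clean-shank single-comb: (17 − 15.625)² / 15.625 = 0.1210
χ² = 0.0134 + 0.1763 + 0.0003 + 0.1210 = 0.311

0.311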